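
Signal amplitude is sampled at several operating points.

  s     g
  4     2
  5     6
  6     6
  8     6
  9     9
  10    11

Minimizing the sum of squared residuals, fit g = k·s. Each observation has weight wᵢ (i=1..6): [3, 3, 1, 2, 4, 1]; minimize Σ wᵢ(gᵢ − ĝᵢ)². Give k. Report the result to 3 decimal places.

k = 0.956

The normal equations are: 711·k = 680.
(Σwᵢ·s·s = 711, Σwᵢ·s·g = 680.)
Hence k = 680 / 711 ≈ 0.956399.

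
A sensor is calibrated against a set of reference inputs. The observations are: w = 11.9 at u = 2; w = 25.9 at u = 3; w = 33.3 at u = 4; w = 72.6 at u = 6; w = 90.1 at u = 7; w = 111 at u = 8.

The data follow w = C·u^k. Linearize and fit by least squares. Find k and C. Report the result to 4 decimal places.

Linearized form: ln w = k·ln u + ln C. From the 6 transformed points,
XᵀX = [[14.9303, 8.9952]; [8.9952, 6]], rhs = [36.3807, 22.7318]ᵀ  (here Σln u = 8.9952, Σ(ln u)² = 14.9303, Σln w = 22.7318, Σln u·ln w = 36.3807).
Solving (det = 8.6686): k = 1.59292, ln C = 1.40053, so C = exp(1.40053) = 4.05736.

k = 1.5929, C = 4.0574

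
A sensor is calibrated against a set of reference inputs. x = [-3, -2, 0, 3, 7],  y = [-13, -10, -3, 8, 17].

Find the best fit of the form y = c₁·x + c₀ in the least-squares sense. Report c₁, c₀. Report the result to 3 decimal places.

c₁ = 3.076, c₀ = -3.276

Setting ∂/∂c₁ … = 0 gives: 71·c₁ + 5·c₀ = 202;  5·c₁ + 5·c₀ = -1.
(Σx·x = 71, Σx = 5, Σ1 = 5, Σx·y = 202, Σy = -1.)
Eliminating c₀: 5·(row 1) − 5·(row 2) gives 330·c₁ = 5·202 − 5·(-1) = 1015, so c₁ = 203/66.
Then c₀ = ((-1) − 5·(203/66))/5 = -1081/330.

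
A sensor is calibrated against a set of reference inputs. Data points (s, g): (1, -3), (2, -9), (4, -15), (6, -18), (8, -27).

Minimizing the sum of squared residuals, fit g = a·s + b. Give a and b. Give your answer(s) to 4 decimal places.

a = -3.1280, b = -1.2622

Sums needed: Σs·s = 121, Σs = 21, Σ1 = 5.
For Xᵀg: Σs·g = -405, Σg = -72.
det = 121·5 − 21² = 164.
a = ((-405)·5 − 21·(-72))/164 = -513/164; b = (121·(-72) − 21·(-405))/164 = -207/164.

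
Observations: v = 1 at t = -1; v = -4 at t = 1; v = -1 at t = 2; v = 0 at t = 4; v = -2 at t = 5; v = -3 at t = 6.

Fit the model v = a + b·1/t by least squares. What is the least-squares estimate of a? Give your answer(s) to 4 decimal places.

a = -1.0952

Setting ∂/∂a … = 0 gives: 6·a + (67/60)·b = -9;  (67/60)·a + (8569/3600)·b = -32/5.
Δ = 6·(8569/3600) − (67/60)² = 1877/144.
a = ((-9)·(8569/3600) − (67/60)·(-32/5))/(1877/144) = -51393/46925; b = (6·(-32/5) − (67/60)·(-9))/(1877/144) = -20412/9385.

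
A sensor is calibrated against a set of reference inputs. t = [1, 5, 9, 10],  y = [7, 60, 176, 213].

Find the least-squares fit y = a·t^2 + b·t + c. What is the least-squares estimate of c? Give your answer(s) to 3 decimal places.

c = 3.174

From the data, Σt^2·t^2 = 17187, Σt^2·t = 1855, Σt^2 = 207, Σt·t = 207, Σt = 25, Σ1 = 4.
Moment sums: Σt^2·y = 37063, Σt·y = 4021, Σy = 456.
So MᵀM·[a, b, c]ᵀ = Mᵀy: [[17187, 1855, 207]; [1855, 207, 25]; [207, 25, 4]]·[a, b, c]ᵀ = [37063, 4021, 456]ᵀ.
Solving the 3×3 system (Gaussian elimination) gives a = 26125/13592, b = 24701/13592, c = 21569/6796.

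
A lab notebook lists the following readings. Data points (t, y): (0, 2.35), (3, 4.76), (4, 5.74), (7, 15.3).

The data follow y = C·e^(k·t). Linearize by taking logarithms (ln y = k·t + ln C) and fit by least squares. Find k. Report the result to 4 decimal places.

k = 0.2660

Taking logs, ln y = k·t + ln C, so regress ln y on t.
Σt = 14.0000, Σ(t)² = 74.0000, Σln y = 6.8900, Σt·ln y = 30.7655.
Equations: 74.0000·k + 14.0000·ln C = 30.7655;  14.0000·k + 4·ln C = 6.8900.
Slope k = (n·Σt·ln y − Σt·Σln y)/(n·Σ(t)² − (Σt)²) = (4·30.7655 − 14.0000·6.8900)/100.0000 = 0.26603; ln C = (Σln y − k·Σt)/n = 0.79140.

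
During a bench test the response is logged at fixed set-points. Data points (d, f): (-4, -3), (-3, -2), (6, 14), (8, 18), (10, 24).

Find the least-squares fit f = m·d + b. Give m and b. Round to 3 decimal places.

m = 1.870, b = 3.843

Entries of AᵀA: Σd·d = 225, Σd = 17, Σ1 = 5.
And Σd·f = 486, Σf = 51.
Normal equations: [[225, 17]; [17, 5]]·[m, b]ᵀ = [486, 51]ᵀ.
Eliminating b: 5·(row 1) − 17·(row 2) gives 836·m = 5·486 − 17·51 = 1563, so m = 1563/836.
Then b = (51 − 17·(1563/836))/5 = 3213/836.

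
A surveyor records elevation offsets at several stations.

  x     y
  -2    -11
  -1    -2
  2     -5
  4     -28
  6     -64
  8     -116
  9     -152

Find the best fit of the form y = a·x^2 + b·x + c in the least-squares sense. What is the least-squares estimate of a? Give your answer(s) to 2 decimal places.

a = -2.01

AᵀA·[a, b, c]ᵀ = Aᵀy reads: 12242·a + 1520·b + 206·c = -22554;  1520·a + 206·b + 26·c = -2778;  206·a + 26·b + 7·c = -378.
Row-reducing yields a = -124597/62083, b = 79969/62083, c = 17202/62083.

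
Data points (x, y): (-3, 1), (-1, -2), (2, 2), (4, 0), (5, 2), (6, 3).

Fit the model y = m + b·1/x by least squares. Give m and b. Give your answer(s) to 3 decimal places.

m = 1.092, b = 2.550

The normal system AᵀA·[m, b]ᵀ = Aᵀy is [[6, -13/60]; [-13/60, 5369/3600]]·[m, b]ᵀ = [6, 107/30]ᵀ.
Eliminating b: (5369/3600)·(row 1) − (-13/60)·(row 2) gives (6409/720)·m = (5369/3600)·6 − (-13/60)·(107/30) = 8749/900, so m = 2692/2465.
Then b = ((107/30) − (-13/60)·(2692/2465))/(5369/3600) = 16344/6409.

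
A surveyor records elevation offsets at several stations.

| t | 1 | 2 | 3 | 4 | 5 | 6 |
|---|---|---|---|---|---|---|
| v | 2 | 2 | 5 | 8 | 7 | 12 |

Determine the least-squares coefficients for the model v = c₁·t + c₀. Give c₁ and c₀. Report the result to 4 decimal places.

Entries of MᵀM: Σt·t = 91, Σt = 21, Σ1 = 6.
And Σt·v = 160, Σv = 36.
So MᵀM·[c₁, c₀]ᵀ = Mᵀv: [[91, 21]; [21, 6]]·[c₁, c₀]ᵀ = [160, 36]ᵀ.
Δ = 91·6 − 21² = 105.
c₁ = (160·6 − 21·36)/105 = 68/35; c₀ = (91·36 − 21·160)/105 = -4/5.

c₁ = 1.9429, c₀ = -0.8000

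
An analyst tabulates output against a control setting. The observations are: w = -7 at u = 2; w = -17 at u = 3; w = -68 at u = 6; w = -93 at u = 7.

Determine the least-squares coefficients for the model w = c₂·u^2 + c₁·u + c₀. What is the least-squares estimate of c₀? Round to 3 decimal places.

Normal-equation sums: Σu^2·u^2 = 3794, Σu^2·u = 594, Σu^2 = 98, Σu·u = 98, Σu = 18, Σ1 = 4.
And Σu^2·w = -7186, Σu·w = -1124, Σw = -185.
Solving the 3×3 system (Gaussian elimination) gives c₂ = -15/8, c₁ = -37/136, c₀ = 31/34.

c₀ = 0.912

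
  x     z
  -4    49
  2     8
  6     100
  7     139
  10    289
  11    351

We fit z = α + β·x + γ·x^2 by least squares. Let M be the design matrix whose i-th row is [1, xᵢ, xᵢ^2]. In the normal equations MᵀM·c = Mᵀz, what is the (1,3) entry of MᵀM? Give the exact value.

326

Row 1 ↔ basis 1, column 3 ↔ basis x^2, so (MᵀM)_{1,3} = Σᵢ x^2 = (1)·(16) + (1)·(4) + (1)·(36) + (1)·(49) + (1)·(100) + (1)·(121) = 326.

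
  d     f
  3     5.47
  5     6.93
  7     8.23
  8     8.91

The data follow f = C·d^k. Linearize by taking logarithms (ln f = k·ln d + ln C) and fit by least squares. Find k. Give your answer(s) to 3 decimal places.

k = 0.494

Let Y = ln f. Fitting Y = k·ln d + ln C by least squares:
Σln d = 6.7334, Σ(ln d)² = 11.9079, Σln f = 7.9301, Σln d·ln f = 13.6322.
Equations: 11.9079·k + 6.7334·ln C = 13.6322;  6.7334·k + 4·ln C = 7.9301.
Slope k = (n·Σln d·ln f − Σln d·Σln f)/(n·Σ(ln d)² − (Σln d)²) = (4·13.6322 − 6.7334·7.9301)/2.2928 = 0.49375; ln C = (Σln f − k·Σln d)/n = 1.15137.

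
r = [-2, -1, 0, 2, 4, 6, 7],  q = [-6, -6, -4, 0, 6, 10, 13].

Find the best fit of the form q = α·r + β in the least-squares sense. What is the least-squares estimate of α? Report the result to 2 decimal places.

Normal-equation sums: Σr·r = 110, Σr = 16, Σ1 = 7.
Moment sums: Σr·q = 193, Σq = 13.
Normal equations: [[110, 16]; [16, 7]]·[α, β]ᵀ = [193, 13]ᵀ.
Eliminating β: 7·(row 1) − 16·(row 2) gives 514·α = 7·193 − 16·13 = 1143, so α = 1143/514.
Then β = (13 − 16·(1143/514))/7 = -829/257.

α = 2.22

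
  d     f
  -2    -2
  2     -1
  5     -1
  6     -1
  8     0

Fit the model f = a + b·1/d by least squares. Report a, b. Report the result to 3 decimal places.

Compute the Gram sums: Σ1 = 5, Σ1/d = 59/120, Σ1/d·1/d = 8401/14400.
Moment sums: Σf = -5, Σ1/d·f = 2/15.
So AᵀA·[a, b]ᵀ = Aᵀf: [[5, 59/120]; [59/120, 8401/14400]]·[a, b]ᵀ = [-5, 2/15]ᵀ.
Determinant 5·(8401/14400) − (59/120)² = 9631/3600.
a = ((-5)·(8401/14400) − (59/120)·(2/15))/(9631/3600) = -42949/38524; b = (5·(2/15) − (59/120)·(-5))/(9631/3600) = 11250/9631.

a = -1.115, b = 1.168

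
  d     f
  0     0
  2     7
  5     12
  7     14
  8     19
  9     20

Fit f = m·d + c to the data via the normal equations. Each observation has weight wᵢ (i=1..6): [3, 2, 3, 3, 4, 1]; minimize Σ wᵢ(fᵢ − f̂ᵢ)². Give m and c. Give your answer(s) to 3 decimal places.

m = 2.155, c = 0.839

The normal system MᵀWM·[m, c]ᵀ = MᵀWf is [[567, 81]; [81, 16]]·[m, c]ᵀ = [1290, 188]ᵀ.
Δ = 567·16 − 81² = 2511.
m = (1290·16 − 81·188)/2511 = 1804/837; c = (567·188 − 81·1290)/2511 = 26/31.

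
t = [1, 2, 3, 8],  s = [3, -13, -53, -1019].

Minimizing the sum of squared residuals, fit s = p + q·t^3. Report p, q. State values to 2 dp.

p = 2.99, q = -2.00

Sums needed: Σ1 = 4, Σt^3 = 548, Σt^3·t^3 = 262938.
Right-hand side: Σs = -1082, Σt^3·s = -523260.
So XᵀX·[p, q]ᵀ = Xᵀs: [[4, 548]; [548, 262938]]·[p, q]ᵀ = [-1082, -523260]ᵀ.
Determinant 4·262938 − 548² = 751448.
p = ((-1082)·262938 − 548·(-523260))/751448 = 561891/187862; q = (4·(-523260) − 548·(-1082))/751448 = -187513/93931.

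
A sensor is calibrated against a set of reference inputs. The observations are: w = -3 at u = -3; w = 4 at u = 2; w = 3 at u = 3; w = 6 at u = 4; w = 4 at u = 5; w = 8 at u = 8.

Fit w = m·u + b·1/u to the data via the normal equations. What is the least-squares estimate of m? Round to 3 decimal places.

m = 0.906

Forming XᵀX = [[127, 6]; [6, 8501/14400]] and Xᵀw = [134, 73/10]ᵀ gives XᵀX·[m, b]ᵀ = Xᵀw.
det = 127·(8501/14400) − 6² = 561227/14400.
m = (134·(8501/14400) − 6·(73/10))/(561227/14400) = 508414/561227; b = (127·(73/10) − 6·134)/(561227/14400) = 1772640/561227.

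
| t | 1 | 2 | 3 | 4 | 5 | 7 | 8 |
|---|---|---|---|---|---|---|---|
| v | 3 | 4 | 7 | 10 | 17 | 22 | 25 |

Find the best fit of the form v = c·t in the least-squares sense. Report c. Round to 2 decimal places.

Compute the Gram sums: Σt·t = 168.
For Xᵀv: Σt·v = 511.
Normal equations: [[168]]·[c]ᵀ = [511]ᵀ.
Hence c = 511 / 168 ≈ 3.04167.

c = 3.04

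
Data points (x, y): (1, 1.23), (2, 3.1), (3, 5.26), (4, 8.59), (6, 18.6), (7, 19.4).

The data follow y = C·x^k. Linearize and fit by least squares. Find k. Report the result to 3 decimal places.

k = 1.471

Let Y = ln y. Fitting Y = k·ln x + ln C by least squares:
Σln x = 6.9157, Σ(ln x)² = 10.6062, Σln y = 11.0376, Σln x·ln y = 16.5972.
Equations: 10.6062·k + 6.9157·ln C = 16.5972;  6.9157·k + 6·ln C = 11.0376.
Solving (det = 15.8099): k = 1.47062, ln C = 0.14453.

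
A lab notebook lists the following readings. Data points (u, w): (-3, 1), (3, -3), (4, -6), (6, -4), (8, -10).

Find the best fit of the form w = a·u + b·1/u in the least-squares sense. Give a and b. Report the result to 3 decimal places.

With design matrix A, AᵀA = [[134, 5]; [5, 21/64]] and Aᵀw = [-140, -19/4]ᵀ.
Δ = 134·(21/64) − 5² = 607/32.
a = ((-140)·(21/64) − 5·(-19/4))/(607/32) = -710/607; b = (134·(-19/4) − 5·(-140))/(607/32) = 2032/607.

a = -1.170, b = 3.348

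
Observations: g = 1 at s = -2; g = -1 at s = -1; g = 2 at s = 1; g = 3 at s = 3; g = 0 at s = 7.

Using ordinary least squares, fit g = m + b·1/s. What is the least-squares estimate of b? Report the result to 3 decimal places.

b = 1.480

The normal equations are: 5·m + (-1/42)·b = 5;  (-1/42)·m + (4201/1764)·b = 7/2.
(Σ1 = 5, Σ1/s = -1/42, Σ1/s·1/s = 4201/1764, Σg = 5, Σ1/s·g = 7/2.)
Eliminating b: (4201/1764)·(row 1) − (-1/42)·(row 2) gives (5251/441)·m = (4201/1764)·5 − (-1/42)·(7/2) = 5288/441, so m = 5288/5251.
Then b = ((7/2) − (-1/42)·(5288/5251))/(4201/1764) = 7770/5251.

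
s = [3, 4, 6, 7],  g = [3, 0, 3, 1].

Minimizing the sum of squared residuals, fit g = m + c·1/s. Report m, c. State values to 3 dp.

m = 0.953, c = 3.572

Forming AᵀA = [[4, 25/28]; [25/28, 1565/7056]] and Aᵀg = [7, 23/14]ᵀ gives AᵀA·[m, c]ᵀ = Aᵀg.
Eliminating c: (1565/7056)·(row 1) − (25/28)·(row 2) gives (635/7056)·m = (1565/7056)·7 − (25/28)·(23/14) = 605/7056, so m = 121/127.
Then c = ((23/14) − (25/28)·(121/127))/(1565/7056) = 2268/635.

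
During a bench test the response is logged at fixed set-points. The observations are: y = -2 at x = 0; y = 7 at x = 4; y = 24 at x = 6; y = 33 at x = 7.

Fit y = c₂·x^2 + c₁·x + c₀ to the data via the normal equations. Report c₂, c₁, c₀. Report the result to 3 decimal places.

From the data, Σx^2·x^2 = 3953, Σx^2·x = 623, Σx^2 = 101, Σx·x = 101, Σx = 17, Σ1 = 4.
For Mᵀy: Σx^2·y = 2593, Σx·y = 403, Σy = 62.
So MᵀM·[c₂, c₁, c₀]ᵀ = Mᵀy: [[3953, 623, 101]; [623, 101, 17]; [101, 17, 4]]·[c₂, c₁, c₀]ᵀ = [2593, 403, 62]ᵀ.
Solving the 3×3 system (Gaussian elimination) gives c₂ = 335/372, c₁ = -73/60, c₀ = -641/310.

c₂ = 0.901, c₁ = -1.217, c₀ = -2.068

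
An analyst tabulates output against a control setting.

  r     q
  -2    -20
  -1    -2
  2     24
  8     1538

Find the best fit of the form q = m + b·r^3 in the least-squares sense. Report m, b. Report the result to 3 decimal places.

m = 1.687, b = 3.000

Entries of AᵀA: Σ1 = 4, Σr^3 = 511, Σr^3·r^3 = 262273.
And Σq = 1540, Σr^3·q = 787810.
Δ = 4·262273 − 511² = 787971.
m = (1540·262273 − 511·787810)/787971 = 443170/262657; b = (4·787810 − 511·1540)/787971 = 788100/262657.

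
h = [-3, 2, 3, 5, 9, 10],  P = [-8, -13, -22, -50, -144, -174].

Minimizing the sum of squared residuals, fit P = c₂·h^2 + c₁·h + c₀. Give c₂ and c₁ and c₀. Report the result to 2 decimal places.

Normal-equation sums: Σh^2·h^2 = 17364, Σh^2·h = 1862, Σh^2 = 228, Σh·h = 228, Σh = 26, Σ1 = 6.
Right-hand side: Σh^2·P = -30636, Σh·P = -3354, ΣP = -411.
MᵀM·[c₂, c₁, c₀]ᵀ = MᵀP becomes [[17364, 1862, 228]; [1862, 228, 26]; [228, 26, 6]]·[c₂, c₁, c₀]ᵀ = [-30636, -3354, -411]ᵀ.
Solving the 3×3 system (Gaussian elimination) gives c₂ = -178637/119762, c₁ = -139842/59881, c₀ = -203527/119762.

c₂ = -1.49, c₁ = -2.34, c₀ = -1.70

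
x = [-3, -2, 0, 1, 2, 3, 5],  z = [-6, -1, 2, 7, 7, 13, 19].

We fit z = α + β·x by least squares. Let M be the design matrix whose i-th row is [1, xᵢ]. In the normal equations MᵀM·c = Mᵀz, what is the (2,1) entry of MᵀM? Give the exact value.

6

Row 2 ↔ basis x, column 1 ↔ basis 1, so (MᵀM)_{2,1} = Σᵢ x = (-3)·(1) + (-2)·(1) + (0)·(1) + (1)·(1) + (2)·(1) + (3)·(1) + (5)·(1) = 6.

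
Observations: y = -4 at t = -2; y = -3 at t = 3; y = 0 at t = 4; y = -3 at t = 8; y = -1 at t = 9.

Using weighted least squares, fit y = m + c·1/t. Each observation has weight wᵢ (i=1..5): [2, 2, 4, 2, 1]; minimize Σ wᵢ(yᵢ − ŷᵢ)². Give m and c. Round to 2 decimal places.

m = -2.22, c = 3.37

XᵀWX·[m, c]ᵀ = XᵀWy reads: 11·m + (37/36)·c = -21;  (37/36)·m + (2633/2592)·c = 41/36.
(Σwᵢ·1 = 11, Σwᵢ·1/t = 37/36, Σwᵢ·1/t·1/t = 2633/2592, Σwᵢ·y = -21, Σwᵢ·1/t·y = 41/36.)
Δ = 11·(2633/2592) − (37/36)² = 26225/2592.
m = ((-21)·(2633/2592) − (37/36)·(41/36))/(26225/2592) = -58327/26225; c = (11·(41/36) − (37/36)·(-21))/(26225/2592) = 88416/26225.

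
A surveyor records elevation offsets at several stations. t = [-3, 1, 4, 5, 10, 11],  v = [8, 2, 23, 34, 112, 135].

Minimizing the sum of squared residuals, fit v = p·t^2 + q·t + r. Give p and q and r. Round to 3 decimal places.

p = 0.991, q = 1.175, r = 1.926

Normal-equation sums: Σt^2·t^2 = 25604, Σt^2·t = 2494, Σt^2 = 272, Σt·t = 272, Σt = 28, Σ1 = 6.
For Aᵀv: Σt^2·v = 28827, Σt·v = 2845, Σv = 314.
Normal equations: [[25604, 2494, 272]; [2494, 272, 28]; [272, 28, 6]]·[p, q, r]ᵀ = [28827, 2845, 314]ᵀ.
Row-reducing yields p = 559127/564234, q = 60277/51294, r = 181156/94039.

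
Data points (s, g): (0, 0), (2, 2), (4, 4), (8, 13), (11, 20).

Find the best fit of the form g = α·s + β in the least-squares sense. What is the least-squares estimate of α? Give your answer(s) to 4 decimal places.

With design matrix M, MᵀM = [[205, 25]; [25, 5]] and Mᵀg = [344, 39]ᵀ.
Determinant 205·5 − 25² = 400.
α = (344·5 − 25·39)/400 = 149/80; β = (205·39 − 25·344)/400 = -121/80.

α = 1.8625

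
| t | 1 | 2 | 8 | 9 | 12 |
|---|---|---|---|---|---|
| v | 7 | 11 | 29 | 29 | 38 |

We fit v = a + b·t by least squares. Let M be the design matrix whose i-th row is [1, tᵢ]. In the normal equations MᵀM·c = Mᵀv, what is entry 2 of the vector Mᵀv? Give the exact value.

978

Entry 2 ↔ basis t, so (Mᵀv)_{2} = Σᵢ (t)·vᵢ = (1)·(7) + (2)·(11) + (8)·(29) + (9)·(29) + (12)·(38) = 978.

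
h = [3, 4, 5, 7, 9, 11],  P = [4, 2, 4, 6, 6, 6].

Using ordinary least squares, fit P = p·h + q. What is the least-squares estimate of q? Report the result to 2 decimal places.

Sums needed: Σh·h = 301, Σh = 39, Σ1 = 6.
For XᵀP: Σh·P = 202, ΣP = 28.
So XᵀX·[p, q]ᵀ = XᵀP: [[301, 39]; [39, 6]]·[p, q]ᵀ = [202, 28]ᵀ.
det = 301·6 − 39² = 285.
p = (202·6 − 39·28)/285 = 8/19; q = (301·28 − 39·202)/285 = 110/57.

q = 1.93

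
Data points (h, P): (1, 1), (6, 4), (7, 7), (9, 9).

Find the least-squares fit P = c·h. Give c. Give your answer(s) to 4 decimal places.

c = 0.9281

Compute the Gram sums: Σh·h = 167.
For XᵀP: Σh·P = 155.
So XᵀX·[c]ᵀ = XᵀP: [[167]]·[c]ᵀ = [155]ᵀ.
c = 155/167 = 0.928144.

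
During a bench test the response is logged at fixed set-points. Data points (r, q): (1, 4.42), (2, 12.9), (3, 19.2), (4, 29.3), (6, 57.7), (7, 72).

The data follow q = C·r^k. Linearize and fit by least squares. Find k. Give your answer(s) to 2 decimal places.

k = 1.41

Taking logs, ln q = k·ln r + ln C, so regress ln q on ln r.
AᵀA = [[10.6062, 6.9157]; [6.9157, 6]], rhs = [25.2892, 18.7078]ᵀ  (here Σln r = 6.9157, Σ(ln r)² = 10.6062, Σln q = 18.7078, Σln r·ln q = 25.2892).
Δ = 10.6062·6 − (6.9157)² = 15.8099; k = (25.2892·6 − 6.9157·18.7078)/15.8099 = 1.41414, ln C = (10.6062·18.7078 − 6.9157·25.2892)/15.8099 = 1.48799.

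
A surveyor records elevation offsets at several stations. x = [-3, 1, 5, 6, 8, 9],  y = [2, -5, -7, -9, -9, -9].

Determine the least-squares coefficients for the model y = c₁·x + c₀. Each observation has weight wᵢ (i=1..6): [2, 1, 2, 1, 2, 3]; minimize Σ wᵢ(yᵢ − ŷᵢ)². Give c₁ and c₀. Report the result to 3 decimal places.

With design matrix M, MᵀWM = [[476, 54]; [54, 11]] and MᵀWy = [-528, -69]ᵀ.
Eliminating c₀: 11·(row 1) − 54·(row 2) gives 2320·c₁ = 11·(-528) − 54·(-69) = -2082, so c₁ = -1041/1160.
Then c₀ = ((-69) − 54·(-1041/1160))/11 = -1083/580.

c₁ = -0.897, c₀ = -1.867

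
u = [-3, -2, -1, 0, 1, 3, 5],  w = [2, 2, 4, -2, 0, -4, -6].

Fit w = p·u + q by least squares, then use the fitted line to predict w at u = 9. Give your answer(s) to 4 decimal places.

Normal-equation sums: Σu·u = 49, Σu = 3, Σ1 = 7.
And Σu·w = -56, Σw = -4.
MᵀM·[p, q]ᵀ = Mᵀw becomes [[49, 3]; [3, 7]]·[p, q]ᵀ = [-56, -4]ᵀ.
Determinant 49·7 − 3² = 334.
p = ((-56)·7 − 3·(-4))/334 = -190/167; q = (49·(-4) − 3·(-56))/334 = -14/167.
At u = 9: ŵ = (-190/167)·(9) + (-14/167)·(1) = -1724/167.

ŵ = -10.3234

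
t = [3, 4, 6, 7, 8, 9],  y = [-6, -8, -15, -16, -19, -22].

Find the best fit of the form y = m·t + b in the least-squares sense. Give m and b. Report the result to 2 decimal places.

m = -2.67, b = 2.14

Setting ∂/∂m … = 0 gives: 255·m + 37·b = -602;  37·m + 6·b = -86.
Determinant 255·6 − 37² = 161.
m = ((-602)·6 − 37·(-86))/161 = -430/161; b = (255·(-86) − 37·(-602))/161 = 344/161.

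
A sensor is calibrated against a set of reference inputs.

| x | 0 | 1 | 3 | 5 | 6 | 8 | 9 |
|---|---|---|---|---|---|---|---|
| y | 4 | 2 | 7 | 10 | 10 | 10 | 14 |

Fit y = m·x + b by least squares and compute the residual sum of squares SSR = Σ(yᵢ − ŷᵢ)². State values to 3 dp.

SSR = 12.625

From the data, Σx·x = 216, Σx = 32, Σ1 = 7.
Moment sums: Σx·y = 339, Σy = 57.
So MᵀM·[m, b]ᵀ = Mᵀy: [[216, 32]; [32, 7]]·[m, b]ᵀ = [339, 57]ᵀ.
det = 216·7 − 32² = 488.
m = (339·7 − 32·57)/488 = 9/8; b = (216·57 − 32·339)/488 = 3.
Residuals: 1, -17/8, 5/8, 11/8, 1/4, -2, 7/8; SSR = 101/8.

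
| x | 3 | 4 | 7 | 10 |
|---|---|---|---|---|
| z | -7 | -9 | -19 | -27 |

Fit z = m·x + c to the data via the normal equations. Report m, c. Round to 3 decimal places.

m = -2.933, c = 2.100

Setting ∂/∂m … = 0 gives: 174·m + 24·c = -460;  24·m + 4·c = -62.
Δ = 174·4 − 24² = 120.
m = ((-460)·4 − 24·(-62))/120 = -44/15; c = (174·(-62) − 24·(-460))/120 = 21/10.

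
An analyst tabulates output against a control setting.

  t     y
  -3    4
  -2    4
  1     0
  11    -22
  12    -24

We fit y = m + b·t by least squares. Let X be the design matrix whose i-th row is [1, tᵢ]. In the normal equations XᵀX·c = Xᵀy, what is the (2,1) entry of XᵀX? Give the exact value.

19

Row 2 ↔ basis t, column 1 ↔ basis 1, so (XᵀX)_{2,1} = Σᵢ t = (-3)·(1) + (-2)·(1) + (1)·(1) + (11)·(1) + (12)·(1) = 19.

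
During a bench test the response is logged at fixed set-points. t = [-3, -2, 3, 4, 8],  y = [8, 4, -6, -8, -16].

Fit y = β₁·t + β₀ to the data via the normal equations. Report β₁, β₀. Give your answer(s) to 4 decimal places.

Entries of AᵀA: Σt·t = 102, Σt = 10, Σ1 = 5.
And Σt·y = -210, Σy = -18.
Determinant 102·5 − 10² = 410.
β₁ = ((-210)·5 − 10·(-18))/410 = -87/41; β₀ = (102·(-18) − 10·(-210))/410 = 132/205.

β₁ = -2.1220, β₀ = 0.6439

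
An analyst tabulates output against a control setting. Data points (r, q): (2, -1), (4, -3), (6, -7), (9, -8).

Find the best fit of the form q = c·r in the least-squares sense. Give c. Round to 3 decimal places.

c = -0.934

Setting ∂/∂c … = 0 gives: 137·c = -128.
(Σr·r = 137, Σr·q = -128.)
c = (-128)/137 = -0.934307.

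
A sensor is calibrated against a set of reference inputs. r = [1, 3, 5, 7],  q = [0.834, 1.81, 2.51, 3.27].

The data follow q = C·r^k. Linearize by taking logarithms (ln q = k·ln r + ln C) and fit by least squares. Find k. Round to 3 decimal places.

k = 0.696

Linearized form: ln q = k·ln r + ln C. From the 4 transformed points,
Sums: Σln r = 4.6540, Σ(ln r)² = 7.5838, Σln q = 2.5169, Σln r·ln q = 4.4385.
Normal system: [[7.5838, 4.6540]; [4.6540, 4]]·[k, ln C]ᵀ = [4.4385, 2.5169]ᵀ.
Slope k = (n·Σln r·ln q − Σln r·Σln q)/(n·Σ(ln r)² − (Σln r)²) = (4·4.4385 − 4.6540·2.5169)/8.6759 = 0.69623; ln C = (Σln q − k·Σln r)/n = -0.18084.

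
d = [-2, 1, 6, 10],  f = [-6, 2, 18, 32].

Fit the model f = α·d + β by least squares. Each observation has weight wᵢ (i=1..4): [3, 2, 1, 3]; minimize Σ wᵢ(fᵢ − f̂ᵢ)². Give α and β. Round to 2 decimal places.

α = 3.19, β = -0.21

Compute the Gram sums: Σwᵢ·d·d = 350, Σwᵢ·d = 32, Σwᵢ·1 = 9.
And Σwᵢ·d·f = 1108, Σwᵢ·f = 100.
XᵀWX·[α, β]ᵀ = XᵀWf becomes [[350, 32]; [32, 9]]·[α, β]ᵀ = [1108, 100]ᵀ.
det = 350·9 − 32² = 2126.
α = (1108·9 − 32·100)/2126 = 3386/1063; β = (350·100 − 32·1108)/2126 = -228/1063.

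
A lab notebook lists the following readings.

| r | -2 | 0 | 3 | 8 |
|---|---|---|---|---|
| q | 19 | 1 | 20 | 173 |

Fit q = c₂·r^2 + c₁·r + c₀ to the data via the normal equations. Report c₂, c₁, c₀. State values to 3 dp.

The normal equations are: 4193·c₂ + 531·c₁ + 77·c₀ = 11328;  531·c₂ + 77·c₁ + 9·c₀ = 1406;  77·c₂ + 9·c₁ + 4·c₀ = 213.
Inverting the 3×3 Gram matrix, [c₂, c₁, c₀]ᵀ = [7863/2585, -7354/2585, 567/517]ᵀ.

c₂ = 3.042, c₁ = -2.845, c₀ = 1.097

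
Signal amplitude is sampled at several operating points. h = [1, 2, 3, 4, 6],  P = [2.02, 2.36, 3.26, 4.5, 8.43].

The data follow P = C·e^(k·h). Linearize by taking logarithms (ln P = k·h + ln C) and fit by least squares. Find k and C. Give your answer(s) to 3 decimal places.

With ln Pᵢ as the transformed response and hᵢ as the regressor:
Σh = 16.0000, Σ(h)² = 66.0000, Σln P = 6.3794, Σh·ln P = 24.7727.
Equations: 66.0000·k + 16.0000·ln C = 24.7727;  16.0000·k + 5·ln C = 6.3794.
Slope k = (n·Σh·ln P − Σh·Σln P)/(n·Σ(h)² − (Σh)²) = (5·24.7727 − 16.0000·6.3794)/74.0000 = 0.29451; ln C = (Σln P − k·Σh)/n = 0.33344, so C = exp(0.33344) = 1.39576.

k = 0.295, C = 1.396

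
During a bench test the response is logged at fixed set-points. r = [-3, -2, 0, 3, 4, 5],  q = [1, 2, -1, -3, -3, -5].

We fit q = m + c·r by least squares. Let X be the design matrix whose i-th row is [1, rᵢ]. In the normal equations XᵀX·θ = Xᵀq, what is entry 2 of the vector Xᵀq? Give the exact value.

-53

Entry 2 ↔ basis r, so (Xᵀq)_{2} = Σᵢ (r)·qᵢ = (-3)·(1) + (-2)·(2) + (0)·(-1) + (3)·(-3) + (4)·(-3) + (5)·(-5) = -53.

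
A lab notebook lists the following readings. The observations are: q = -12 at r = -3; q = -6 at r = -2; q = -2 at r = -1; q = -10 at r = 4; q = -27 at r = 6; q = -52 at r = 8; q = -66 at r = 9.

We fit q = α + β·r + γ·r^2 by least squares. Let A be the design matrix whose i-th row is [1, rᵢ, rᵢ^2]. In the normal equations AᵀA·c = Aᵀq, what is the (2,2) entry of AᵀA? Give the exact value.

211

Row 2 ↔ basis r, column 2 ↔ basis r, so (AᵀA)_{2,2} = Σᵢ (r)·(r) = (-3)·(-3) + (-2)·(-2) + (-1)·(-1) + (4)·(4) + (6)·(6) + (8)·(8) + (9)·(9) = 211.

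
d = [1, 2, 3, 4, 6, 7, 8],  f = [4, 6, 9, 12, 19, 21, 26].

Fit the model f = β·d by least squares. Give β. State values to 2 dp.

Normal-equation sums: Σd·d = 179.
Moment sums: Σd·f = 560.
MᵀM·[β]ᵀ = Mᵀf becomes [[179]]·[β]ᵀ = [560]ᵀ.
Hence β = 560 / 179 ≈ 3.12849.

β = 3.13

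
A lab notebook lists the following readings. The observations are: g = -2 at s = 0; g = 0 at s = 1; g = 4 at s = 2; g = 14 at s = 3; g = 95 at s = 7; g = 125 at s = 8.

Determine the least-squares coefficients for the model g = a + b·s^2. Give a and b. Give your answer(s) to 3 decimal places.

Normal-equation sums: Σ1 = 6, Σs^2 = 127, Σs^2·s^2 = 6595.
For Xᵀg: Σg = 236, Σs^2·g = 12797.
So XᵀX·[a, b]ᵀ = Xᵀg: [[6, 127]; [127, 6595]]·[a, b]ᵀ = [236, 12797]ᵀ.
Eliminating b: 6595·(row 1) − 127·(row 2) gives 23441·a = 6595·236 − 127·12797 = -68799, so a = -68799/23441.
Then b = (12797 − 127·(-68799/23441))/6595 = 46810/23441.

a = -2.935, b = 1.997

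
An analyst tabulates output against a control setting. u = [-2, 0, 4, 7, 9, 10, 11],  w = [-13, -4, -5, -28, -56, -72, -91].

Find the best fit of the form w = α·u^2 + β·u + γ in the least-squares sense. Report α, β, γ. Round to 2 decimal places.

The normal equations are: 33875·α + 3459·β + 371·γ = -24251;  3459·α + 371·β + 39·γ = -2415;  371·α + 39·β + 7·γ = -269.
(Σu^2·u^2 = 33875, Σu^2·u = 3459, Σu^2 = 371, Σu·u = 371, Σu = 39, Σ1 = 7, Σu^2·w = -24251, Σu·w = -2415, Σw = -269.)
Row-reducing yields α = -228157/216058, β = 778221/216058, γ = -273141/108029.

α = -1.06, β = 3.60, γ = -2.53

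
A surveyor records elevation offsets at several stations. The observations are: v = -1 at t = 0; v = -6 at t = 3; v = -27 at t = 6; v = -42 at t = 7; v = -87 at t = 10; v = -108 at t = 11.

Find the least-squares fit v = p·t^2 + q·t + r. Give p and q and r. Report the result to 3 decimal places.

p = -1.020, q = 1.530, r = -1.069

Forming AᵀA = [[28419, 2917, 315]; [2917, 315, 37]; [315, 37, 6]] and Aᵀv = [-24852, -2532, -271]ᵀ gives AᵀA·[p, q, r]ᵀ = Aᵀv.
Row-reducing yields p = -62759/61545, q = 31396/20515, r = -65761/61545.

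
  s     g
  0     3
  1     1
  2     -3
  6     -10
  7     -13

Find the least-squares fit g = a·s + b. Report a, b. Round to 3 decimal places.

AᵀA·[a, b]ᵀ = Aᵀg reads: 90·a + 16·b = -156;  16·a + 5·b = -22.
Determinant 90·5 − 16² = 194.
a = ((-156)·5 − 16·(-22))/194 = -214/97; b = (90·(-22) − 16·(-156))/194 = 258/97.

a = -2.206, b = 2.660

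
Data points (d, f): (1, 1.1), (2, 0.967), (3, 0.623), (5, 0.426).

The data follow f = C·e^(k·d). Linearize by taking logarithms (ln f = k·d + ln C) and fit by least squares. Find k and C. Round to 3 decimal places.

k = -0.249, C = 1.446

Let Y = ln f. Fitting Y = k·d + ln C by least squares:
Σd = 11.0000, Σ(d)² = 39.0000, Σln f = -1.2648, Σd·ln f = -5.6580.
Equations: 39.0000·k + 11.0000·ln C = -5.6580;  11.0000·k + 4·ln C = -1.2648.
Slope k = (n·Σd·ln f − Σd·Σln f)/(n·Σ(d)² − (Σd)²) = (4·-5.6580 − 11.0000·-1.2648)/35.0000 = -0.24913; ln C = (Σln f − k·Σd)/n = 0.36891, so C = exp(0.36891) = 1.44616.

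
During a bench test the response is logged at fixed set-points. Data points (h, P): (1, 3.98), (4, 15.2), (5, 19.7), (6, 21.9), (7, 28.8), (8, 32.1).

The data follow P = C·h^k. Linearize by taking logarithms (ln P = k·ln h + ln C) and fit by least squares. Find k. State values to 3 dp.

k = 0.998

With ln Pᵢ as the transformed response and ln hᵢ as the regressor:
AᵀA = [[15.8331, 8.8128]; [8.8128, 6]], rhs = [27.8522, 16.9989]ᵀ  (here Σln h = 8.8128, Σ(ln h)² = 15.8331, Σln P = 16.9989, Σln h·ln P = 27.8522).
Solving (det = 17.3327): k = 0.99835, ln C = 1.36676.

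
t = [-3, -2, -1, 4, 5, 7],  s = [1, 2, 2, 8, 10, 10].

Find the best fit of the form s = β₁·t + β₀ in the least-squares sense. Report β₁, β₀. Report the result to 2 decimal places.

Sums needed: Σt·t = 104, Σt = 10, Σ1 = 6.
For Xᵀs: Σt·s = 143, Σs = 33.
det = 104·6 − 10² = 524.
β₁ = (143·6 − 10·33)/524 = 132/131; β₀ = (104·33 − 10·143)/524 = 1001/262.

β₁ = 1.01, β₀ = 3.82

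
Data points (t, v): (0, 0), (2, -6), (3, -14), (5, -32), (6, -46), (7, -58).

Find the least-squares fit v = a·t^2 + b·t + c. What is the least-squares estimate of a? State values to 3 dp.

Normal-equation sums: Σt^2·t^2 = 4419, Σt^2·t = 719, Σt^2 = 123, Σt·t = 123, Σt = 23, Σ1 = 6.
Moment sums: Σt^2·v = -5448, Σt·v = -896, Σv = -156.
Normal equations: [[4419, 719, 123]; [719, 123, 23]; [123, 23, 6]]·[a, b, c]ᵀ = [-5448, -896, -156]ᵀ.
Inverting the 3×3 Gram matrix, [a, b, c]ᵀ = [-21/22, -39/22, 4/11]ᵀ.

a = -0.955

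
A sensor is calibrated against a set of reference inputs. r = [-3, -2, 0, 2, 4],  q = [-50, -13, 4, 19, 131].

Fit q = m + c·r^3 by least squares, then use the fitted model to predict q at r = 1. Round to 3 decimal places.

q̂ = 5.457

Sums needed: Σ1 = 5, Σr^3 = 37, Σr^3·r^3 = 4953.
For Xᵀq: Σq = 91, Σr^3·q = 9990.
So XᵀX·[m, c]ᵀ = Xᵀq: [[5, 37]; [37, 4953]]·[m, c]ᵀ = [91, 9990]ᵀ.
Eliminating c: 4953·(row 1) − 37·(row 2) gives 23396·m = 4953·91 − 37·9990 = 81093, so m = 81093/23396.
Then c = (9990 − 37·(81093/23396))/4953 = 46583/23396.
At r = 1: q̂ = (81093/23396)·(1) + (46583/23396)·(1) = 31919/5849.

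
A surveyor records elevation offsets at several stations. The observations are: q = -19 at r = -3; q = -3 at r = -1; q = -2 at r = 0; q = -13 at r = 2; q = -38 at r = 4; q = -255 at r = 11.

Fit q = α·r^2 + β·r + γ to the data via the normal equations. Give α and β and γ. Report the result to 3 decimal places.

Sums needed: Σr^2·r^2 = 14995, Σr^2·r = 1375, Σr^2 = 151, Σr·r = 151, Σr = 13, Σ1 = 6.
And Σr^2·q = -31689, Σr·q = -2923, Σq = -330.
Inverting the 3×3 Gram matrix, [α, β, γ]ᵀ = [-419039/207858, -161743/207858, -89322/34643]ᵀ.

α = -2.016, β = -0.778, γ = -2.578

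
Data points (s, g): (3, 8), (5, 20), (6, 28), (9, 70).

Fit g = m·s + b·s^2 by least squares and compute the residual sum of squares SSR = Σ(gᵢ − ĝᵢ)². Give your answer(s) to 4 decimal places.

SSR = 5.2632

Compute the Gram sums: Σs·s = 151, Σs·s^2 = 1097, Σs^2·s^2 = 8563.
Right-hand side: Σs·g = 922, Σs^2·g = 7250.
Normal equations: [[151, 1097]; [1097, 8563]]·[m, b]ᵀ = [922, 7250]ᵀ.
Δ = 151·8563 − 1097² = 89604.
m = (922·8563 − 1097·7250)/89604 = -37/57; b = (151·7250 − 1097·922)/89604 = 53/57.
Residuals: 30/19, 0, -30/19, 10/19; SSR = 100/19.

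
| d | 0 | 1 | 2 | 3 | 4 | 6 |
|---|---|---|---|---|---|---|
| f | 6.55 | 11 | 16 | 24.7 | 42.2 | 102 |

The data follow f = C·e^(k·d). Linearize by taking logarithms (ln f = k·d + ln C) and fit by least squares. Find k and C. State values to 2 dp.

Taking logs, ln f = k·d + ln C, so regress ln f on d.
Σd = 16.0000, Σ(d)² = 66.0000, Σln f = 18.6241, Σd·ln f = 60.2830.
Normal system: [[66.0000, 16.0000]; [16.0000, 6]]·[k, ln C]ᵀ = [60.2830, 18.6241]ᵀ.
Slope k = (n·Σd·ln f − Σd·Σln f)/(n·Σ(d)² − (Σd)²) = (6·60.2830 − 16.0000·18.6241)/140.0000 = 0.45508; ln C = (Σln f − k·Σd)/n = 1.89047, so C = exp(1.89047) = 6.62247.

k = 0.46, C = 6.62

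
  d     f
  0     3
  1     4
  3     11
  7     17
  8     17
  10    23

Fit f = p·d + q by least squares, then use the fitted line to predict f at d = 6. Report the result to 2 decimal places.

f̂ = 14.75

Sums needed: Σd·d = 223, Σd = 29, Σ1 = 6.
For Mᵀf: Σd·f = 522, Σf = 75.
MᵀM·[p, q]ᵀ = Mᵀf becomes [[223, 29]; [29, 6]]·[p, q]ᵀ = [522, 75]ᵀ.
Determinant 223·6 − 29² = 497.
p = (522·6 − 29·75)/497 = 957/497; q = (223·75 − 29·522)/497 = 1587/497.
At d = 6: f̂ = (957/497)·(6) + (1587/497)·(1) = 1047/71.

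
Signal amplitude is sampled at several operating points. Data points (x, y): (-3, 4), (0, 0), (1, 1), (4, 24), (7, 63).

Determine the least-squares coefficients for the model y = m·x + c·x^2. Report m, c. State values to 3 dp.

m = 1.728, c = 1.040

Normal-equation sums: Σx·x = 75, Σx·x^2 = 381, Σx^2·x^2 = 2739.
Right-hand side: Σx·y = 526, Σx^2·y = 3508.
So MᵀM·[m, c]ᵀ = Mᵀy: [[75, 381]; [381, 2739]]·[m, c]ᵀ = [526, 3508]ᵀ.
Δ = 75·2739 − 381² = 60264.
m = (526·2739 − 381·3508)/60264 = 643/372; c = (75·3508 − 381·526)/60264 = 129/124.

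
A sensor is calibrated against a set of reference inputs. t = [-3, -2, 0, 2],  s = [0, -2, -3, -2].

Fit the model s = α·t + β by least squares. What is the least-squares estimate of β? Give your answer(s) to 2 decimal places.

β = -2.02

Entries of AᵀA: Σt·t = 17, Σt = -3, Σ1 = 4.
For Aᵀs: Σt·s = 0, Σs = -7.
AᵀA·[α, β]ᵀ = Aᵀs becomes [[17, -3]; [-3, 4]]·[α, β]ᵀ = [0, -7]ᵀ.
Δ = 17·4 − (-3)² = 59.
α = (0·4 − (-3)·(-7))/59 = -21/59; β = (17·(-7) − (-3)·0)/59 = -119/59.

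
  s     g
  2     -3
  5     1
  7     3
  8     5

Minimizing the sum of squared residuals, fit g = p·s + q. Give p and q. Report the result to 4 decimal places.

From the data, Σs·s = 142, Σs = 22, Σ1 = 4.
For Mᵀg: Σs·g = 60, Σg = 6.
Δ = 142·4 − 22² = 84.
p = (60·4 − 22·6)/84 = 9/7; q = (142·6 − 22·60)/84 = -39/7.

p = 1.2857, q = -5.5714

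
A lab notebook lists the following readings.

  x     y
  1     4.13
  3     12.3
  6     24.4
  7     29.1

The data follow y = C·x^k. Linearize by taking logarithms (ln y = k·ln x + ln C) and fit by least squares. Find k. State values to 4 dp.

Linearized form: ln y = k·ln x + ln C. From the 4 transformed points,
Sums: Σln x = 4.8363, Σ(ln x)² = 8.2039, Σln y = 10.4932, Σln x·ln y = 15.0402.
Normal system: [[8.2039, 4.8363]; [4.8363, 4]]·[k, ln C]ᵀ = [15.0402, 10.4932]ᵀ.
Solving (det = 9.4260): k = 0.99857, ln C = 1.41596.

k = 0.9986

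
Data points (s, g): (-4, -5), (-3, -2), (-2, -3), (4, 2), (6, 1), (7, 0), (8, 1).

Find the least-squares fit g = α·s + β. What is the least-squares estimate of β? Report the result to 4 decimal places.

Sums needed: Σs·s = 194, Σs = 16, Σ1 = 7.
For Mᵀg: Σs·g = 54, Σg = -6.
Normal equations: [[194, 16]; [16, 7]]·[α, β]ᵀ = [54, -6]ᵀ.
Eliminating β: 7·(row 1) − 16·(row 2) gives 1102·α = 7·54 − 16·(-6) = 474, so α = 237/551.
Then β = ((-6) − 16·(237/551))/7 = -1014/551.

β = -1.8403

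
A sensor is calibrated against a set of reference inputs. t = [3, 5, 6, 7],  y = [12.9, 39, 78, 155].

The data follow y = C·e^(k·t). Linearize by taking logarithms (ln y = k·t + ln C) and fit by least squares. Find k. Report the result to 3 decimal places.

Let Y = ln y. Fitting Y = k·t + ln C by least squares:
XᵀX = [[119.0000, 21.0000]; [21.0000, 4]], rhs = [87.4337, 15.6209]ᵀ  (here Σt = 21.0000, Σ(t)² = 119.0000, Σln y = 15.6209, Σt·ln y = 87.4337).
Solving (det = 35.0000): k = 0.61987, ln C = 0.65091.

k = 0.620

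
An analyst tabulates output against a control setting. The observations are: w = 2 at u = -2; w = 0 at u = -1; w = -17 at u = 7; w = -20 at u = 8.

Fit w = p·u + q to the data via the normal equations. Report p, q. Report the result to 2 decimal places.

Forming MᵀM = [[118, 12]; [12, 4]] and Mᵀw = [-283, -35]ᵀ gives MᵀM·[p, q]ᵀ = Mᵀw.
Δ = 118·4 − 12² = 328.
p = ((-283)·4 − 12·(-35))/328 = -89/41; q = (118·(-35) − 12·(-283))/328 = -367/164.

p = -2.17, q = -2.24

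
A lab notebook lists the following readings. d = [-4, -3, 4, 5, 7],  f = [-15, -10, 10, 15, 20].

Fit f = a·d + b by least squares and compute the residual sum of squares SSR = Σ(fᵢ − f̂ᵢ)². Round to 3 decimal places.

SSR = 3.593

The normal equations are: 115·a + 9·b = 345;  9·a + 5·b = 20.
(Σd·d = 115, Σd = 9, Σ1 = 5, Σd·f = 345, Σf = 20.)
Eliminating b: 5·(row 1) − 9·(row 2) gives 494·a = 5·345 − 9·20 = 1545, so a = 1545/494.
Then b = (20 − 9·(1545/494))/5 = -805/494.
Residuals: -425/494, 250/247, -435/494, 245/247, -5/19; SSR = 1775/494.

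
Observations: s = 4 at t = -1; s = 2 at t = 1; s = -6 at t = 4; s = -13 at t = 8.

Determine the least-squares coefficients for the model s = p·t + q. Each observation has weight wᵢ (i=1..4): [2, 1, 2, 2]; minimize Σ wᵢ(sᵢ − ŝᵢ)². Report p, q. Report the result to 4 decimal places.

Compute the Gram sums: Σwᵢ·t·t = 163, Σwᵢ·t = 23, Σwᵢ·1 = 7.
For MᵀWs: Σwᵢ·t·s = -262, Σwᵢ·s = -28.
MᵀWM·[p, q]ᵀ = MᵀWs becomes [[163, 23]; [23, 7]]·[p, q]ᵀ = [-262, -28]ᵀ.
Eliminating q: 7·(row 1) − 23·(row 2) gives 612·p = 7·(-262) − 23·(-28) = -1190, so p = -35/18.
Then q = ((-28) − 23·(-35/18))/7 = 43/18.

p = -1.9444, q = 2.3889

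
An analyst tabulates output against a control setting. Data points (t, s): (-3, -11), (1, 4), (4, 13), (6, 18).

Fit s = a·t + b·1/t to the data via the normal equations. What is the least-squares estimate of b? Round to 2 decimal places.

The normal system XᵀX·[a, b]ᵀ = Xᵀs is [[62, 4]; [4, 173/144]]·[a, b]ᵀ = [197, 167/12]ᵀ.
det = 62·(173/144) − 4² = 4211/72.
a = (197·(173/144) − 4·(167/12))/(4211/72) = 26065/8422; b = (62·(167/12) − 4·197)/(4211/72) = 5388/4211.

b = 1.28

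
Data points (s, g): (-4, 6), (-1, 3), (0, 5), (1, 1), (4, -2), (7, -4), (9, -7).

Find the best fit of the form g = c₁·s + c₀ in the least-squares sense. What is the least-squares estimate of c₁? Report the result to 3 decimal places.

MᵀM·[c₁, c₀]ᵀ = Mᵀg reads: 164·c₁ + 16·c₀ = -125;  16·c₁ + 7·c₀ = 2.
(Σs·s = 164, Σs = 16, Σ1 = 7, Σs·g = -125, Σg = 2.)
Eliminating c₀: 7·(row 1) − 16·(row 2) gives 892·c₁ = 7·(-125) − 16·2 = -907, so c₁ = -907/892.
Then c₀ = (2 − 16·(-907/892))/7 = 582/223.

c₁ = -1.017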